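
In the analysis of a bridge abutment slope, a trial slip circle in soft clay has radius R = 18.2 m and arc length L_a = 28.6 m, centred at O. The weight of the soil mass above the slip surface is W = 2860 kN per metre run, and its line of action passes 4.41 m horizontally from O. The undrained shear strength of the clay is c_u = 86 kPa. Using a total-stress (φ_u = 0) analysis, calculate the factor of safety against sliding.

Taking moments about the centre O, the resisting moment is provided by the undrained shear strength acting along the arc:
M_R = c_u·L_a·R = 86·28.60·18.2 = 44764.7 kN·m/m
M_D = W·d = 2860·4.41 = 12612.6 kN·m/m
FS = M_R / M_D = 44764.7 / 12612.6 = 3.549

FS = 3.55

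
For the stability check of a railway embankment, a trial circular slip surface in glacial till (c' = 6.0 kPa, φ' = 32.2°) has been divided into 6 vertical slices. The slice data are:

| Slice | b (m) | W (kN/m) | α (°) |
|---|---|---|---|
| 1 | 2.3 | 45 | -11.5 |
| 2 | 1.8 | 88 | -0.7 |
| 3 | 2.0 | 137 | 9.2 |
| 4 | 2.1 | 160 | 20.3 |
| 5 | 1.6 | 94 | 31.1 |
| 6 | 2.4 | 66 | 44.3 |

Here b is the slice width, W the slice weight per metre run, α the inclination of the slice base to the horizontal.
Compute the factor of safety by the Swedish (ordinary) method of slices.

FS = 2.62

Ordinary method of slices: FS = Σ[c'·Δl_i + (W_i cosα_i)·tanφ'] / Σ W_i sinα_i, with Δl_i = b_i / cosα_i.
Slice 1: Δl = 2.3/cos(-11.5°) = 2.347 m; N'_1 = 45·cos(-11.5°) = 44.1; c'Δl = 14.08; W sinα = -9.0
Slice 2: Δl = 1.8/cos(-0.7°) = 1.800 m; N'_2 = 88·cos(-0.7°) = 88.0; c'Δl = 10.80; W sinα = -1.1
Slice 3: Δl = 2.0/cos9.2° = 2.026 m; N'_3 = 137·cos9.2° = 135.2; c'Δl = 12.16; W sinα = 21.9
Slice 4: Δl = 2.1/cos20.3° = 2.239 m; N'_4 = 160·cos20.3° = 150.1; c'Δl = 13.43; W sinα = 55.5
Slice 5: Δl = 1.6/cos31.1° = 1.869 m; N'_5 = 94·cos31.1° = 80.5; c'Δl = 11.21; W sinα = 48.6
Slice 6: Δl = 2.4/cos44.3° = 3.353 m; N'_6 = 66·cos44.3° = 47.2; c'Δl = 20.12; W sinα = 46.1
Σc'Δl = 81.8 kN/m; ΣN' = 545.1 kN/m; ΣW sinα = 162.0 kN/m
Resisting = 81.8 + 545.1·tan32.2° = 81.8 + 343.3 = 425.1 kN/m
FS = 425.1 / 162.0 = 2.624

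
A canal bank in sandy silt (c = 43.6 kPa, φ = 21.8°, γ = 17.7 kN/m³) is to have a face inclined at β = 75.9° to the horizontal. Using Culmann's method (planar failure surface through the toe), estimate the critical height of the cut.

H_c = 21.45 m

Culmann's analysis gives the critical failure plane at α_cr = (β + φ)/2 = (75.9 + 21.8)/2 = 48.9°, and the critical height
H_c = (4c/γ) · sinβ cosφ / [1 − cos(β − φ)]
    = (4·43.6/17.7) · sin75.9°·cos21.8° / [1 − cos(54.1°)]
    = 9.853 · 0.9699·0.9285 / [1 − 0.5864]
    = 9.853 · 0.9005 / 0.4136
    = 21.45 m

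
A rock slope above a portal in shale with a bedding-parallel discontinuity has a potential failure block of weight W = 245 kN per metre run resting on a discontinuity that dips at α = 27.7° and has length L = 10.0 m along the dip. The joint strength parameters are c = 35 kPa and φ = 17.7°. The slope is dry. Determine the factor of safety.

FS = 3.68

Resolving the block weight along and normal to the plane and applying the Mohr–Coulomb strength on the joint:
N' = W cosα = 245·cos27.7° = 216.9 kN/m
Driving force T = W sinα = 245·sin27.7° = 113.9 kN/m
Resisting force R = c·L + N'·tanφ = 35·10.0 + 216.9·tan17.7° = 350.0 + 69.2 = 419.2 kN/m
FS = R / T = 419.2 / 113.9 = 3.681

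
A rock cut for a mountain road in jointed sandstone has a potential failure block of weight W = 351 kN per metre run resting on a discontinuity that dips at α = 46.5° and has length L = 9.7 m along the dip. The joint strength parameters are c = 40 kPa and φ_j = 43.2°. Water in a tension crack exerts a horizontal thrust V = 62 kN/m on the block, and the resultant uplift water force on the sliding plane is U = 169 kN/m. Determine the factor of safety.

Resolving the block weight along and normal to the plane and applying the Mohr–Coulomb strength on the joint:
N' = W cosα − U − V sinα = 351·cos46.5° − 169 − 62·sin46.5° = 27.6 kN/m
Driving force T = W sinα + V cosα = 351·sin46.5° + 62·cos46.5° = 297.3 kN/m
Resisting force R = c·L + N'·tanφ_j = 40·9.7 + 27.6·tan43.2° = 388.0 + 26.0 = 414.0 kN/m
FS = R / T = 414.0 / 297.3 = 1.392

FS = 1.39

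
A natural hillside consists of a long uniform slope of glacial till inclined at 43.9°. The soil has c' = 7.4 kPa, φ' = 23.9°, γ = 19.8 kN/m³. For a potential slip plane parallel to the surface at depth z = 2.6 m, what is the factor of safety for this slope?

For an infinite slope with a slip plane parallel to the surface (no pore pressure): FS = [c' + γz cos²β tanφ'] / [γz sinβ cosβ].
γz = 19.8·2.6 = 51.48 kN/m²
Numerator = 7.4 + 51.48·cos²43.9°·tan23.9° = 7.4 + 51.48·0.5192·0.4431 = 19.244 kPa
Denominator = 51.48·sin43.9°·cos43.9° = 51.48·0.6934·0.7206 = 25.721 kPa
FS = 19.244 / 25.721 = 0.748

FS = 0.75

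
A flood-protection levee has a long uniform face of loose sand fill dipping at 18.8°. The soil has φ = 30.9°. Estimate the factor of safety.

FS = 1.76

For a dry cohesionless infinite slope the factor of safety is FS = tanφ / tanβ.
FS = tan30.9° / tan18.8° = 0.5985 / 0.3404 = 1.758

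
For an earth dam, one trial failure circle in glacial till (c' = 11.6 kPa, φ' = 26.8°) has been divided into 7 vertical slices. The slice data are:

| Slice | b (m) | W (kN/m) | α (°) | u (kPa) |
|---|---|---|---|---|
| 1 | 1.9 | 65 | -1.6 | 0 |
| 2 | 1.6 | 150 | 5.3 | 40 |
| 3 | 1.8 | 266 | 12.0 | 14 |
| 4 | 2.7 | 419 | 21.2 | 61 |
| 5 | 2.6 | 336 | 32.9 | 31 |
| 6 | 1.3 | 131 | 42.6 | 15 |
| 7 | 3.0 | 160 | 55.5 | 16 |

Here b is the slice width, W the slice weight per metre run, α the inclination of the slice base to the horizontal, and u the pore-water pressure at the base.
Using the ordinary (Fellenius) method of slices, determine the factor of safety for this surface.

FS = 1.04

Ordinary method of slices: FS = Σ[c'·Δl_i + (W_i cosα_i − u_i·Δl_i)·tanφ'] / Σ W_i sinα_i, with Δl_i = b_i / cosα_i.
Slice 1: Δl = 1.9/cos(-1.6°) = 1.901 m; N'_1 = 65·cos(-1.6°) − 0·1.901 = 65.0; c'Δl = 22.05; W sinα = -1.8
Slice 2: Δl = 1.6/cos5.3° = 1.607 m; N'_2 = 150·cos5.3° − 40·1.607 = 85.1; c'Δl = 18.64; W sinα = 13.9
Slice 3: Δl = 1.8/cos12.0° = 1.840 m; N'_3 = 266·cos12.0° − 14·1.840 = 234.4; c'Δl = 21.35; W sinα = 55.3
Slice 4: Δl = 2.7/cos21.2° = 2.896 m; N'_4 = 419·cos21.2° − 61·2.896 = 214.0; c'Δl = 33.59; W sinα = 151.5
Slice 5: Δl = 2.6/cos32.9° = 3.097 m; N'_5 = 336·cos32.9° − 31·3.097 = 186.1; c'Δl = 35.92; W sinα = 182.5
Slice 6: Δl = 1.3/cos42.6° = 1.766 m; N'_6 = 131·cos42.6° − 15·1.766 = 69.9; c'Δl = 20.49; W sinα = 88.7
Slice 7: Δl = 3.0/cos55.5° = 5.297 m; N'_7 = 160·cos55.5° − 16·5.297 = 5.9; c'Δl = 61.44; W sinα = 131.9
Σc'Δl = 213.5 kN/m; ΣN' = 860.4 kN/m; ΣW sinα = 621.9 kN/m
Resisting = 213.5 + 860.4·tan26.8° = 213.5 + 434.6 = 648.1 kN/m
FS = 648.1 / 621.9 = 1.042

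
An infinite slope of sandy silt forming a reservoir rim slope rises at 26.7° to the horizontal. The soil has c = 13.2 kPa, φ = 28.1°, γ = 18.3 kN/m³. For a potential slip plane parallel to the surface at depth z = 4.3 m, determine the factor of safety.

For an infinite slope with a slip plane parallel to the surface (no pore pressure): FS = [c + γz cos²β tanφ] / [γz sinβ cosβ].
γz = 18.3·4.3 = 78.69 kN/m²
Numerator = 13.2 + 78.69·cos²26.7°·tan28.1° = 13.2 + 78.69·0.7981·0.5340 = 46.734 kPa
Denominator = 78.69·sin26.7°·cos26.7° = 78.69·0.4493·0.8934 = 31.587 kPa
FS = 46.734 / 31.587 = 1.480

FS = 1.48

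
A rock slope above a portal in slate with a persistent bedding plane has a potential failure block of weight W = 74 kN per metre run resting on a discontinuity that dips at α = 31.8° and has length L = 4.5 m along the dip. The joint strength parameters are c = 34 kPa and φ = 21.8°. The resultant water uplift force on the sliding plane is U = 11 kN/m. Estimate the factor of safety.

FS = 4.46

Resolving the block weight along and normal to the plane and applying the Mohr–Coulomb strength on the joint:
N' = W cosα − U = 74·cos31.8° − 11 = 51.9 kN/m
Driving force T = W sinα = 74·sin31.8° = 39.0 kN/m
Resisting force R = c·L + N'·tanφ = 34·4.5 + 51.9·tan21.8° = 153.0 + 20.8 = 173.8 kN/m
FS = R / T = 173.8 / 39.0 = 4.456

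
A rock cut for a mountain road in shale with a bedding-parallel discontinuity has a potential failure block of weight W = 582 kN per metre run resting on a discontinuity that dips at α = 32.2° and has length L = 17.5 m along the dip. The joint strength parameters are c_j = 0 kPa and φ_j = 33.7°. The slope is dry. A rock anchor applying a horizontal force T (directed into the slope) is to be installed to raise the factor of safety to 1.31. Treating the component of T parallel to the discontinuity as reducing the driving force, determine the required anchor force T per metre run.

Resolving forces along and normal to the sliding plane, with the horizontal anchor force T adding T·sinα to the effective normal force and T·cosα acting up the plane against the driving force:
FS = [c_jL + (W cosα + T sinα) tanφ_j] / [W sinα − T cosα]
Without the anchor: N' = 492.5 kN/m, driving T_d = 310.1 kN/m, resisting R = 0·17.5 + 492.5·tan33.7° = 328.4 kN/m, FS = 1.06.
Setting FS = 1.31 and solving for T:
1.31·(310.1 − T cos32.2°) = 328.4 + T sin32.2°·tan33.7°
T·(sin32.2°·tan33.7° + 1.31·cos32.2°) = 1.31·310.1 − 328.4
T·(0.5329·0.6669 + 1.31·0.8462) = 406.3 − 328.4 = 77.8
T·1.4639 = 77.8
T = 53.2 kN/m

T = 53 kN/m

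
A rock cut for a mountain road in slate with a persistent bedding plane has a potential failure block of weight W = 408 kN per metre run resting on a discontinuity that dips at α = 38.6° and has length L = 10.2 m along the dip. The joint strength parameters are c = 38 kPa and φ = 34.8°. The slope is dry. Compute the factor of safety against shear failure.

FS = 2.39

Resolving the block weight along and normal to the plane and applying the Mohr–Coulomb strength on the joint:
N' = W cosα = 408·cos38.6° = 318.9 kN/m
Driving force T = W sinα = 408·sin38.6° = 254.5 kN/m
Resisting force R = c·L + N'·tanφ = 38·10.2 + 318.9·tan34.8° = 387.6 + 221.6 = 609.2 kN/m
FS = R / T = 609.2 / 254.5 = 2.393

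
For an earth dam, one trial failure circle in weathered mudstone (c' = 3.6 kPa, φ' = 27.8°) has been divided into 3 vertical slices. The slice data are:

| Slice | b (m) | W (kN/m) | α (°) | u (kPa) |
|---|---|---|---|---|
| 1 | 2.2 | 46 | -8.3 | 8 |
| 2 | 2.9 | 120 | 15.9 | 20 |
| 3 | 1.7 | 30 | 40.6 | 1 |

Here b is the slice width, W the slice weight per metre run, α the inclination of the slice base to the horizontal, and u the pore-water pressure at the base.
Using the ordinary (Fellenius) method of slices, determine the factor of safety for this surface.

Ordinary method of slices: FS = Σ[c'·Δl_i + (W_i cosα_i − u_i·Δl_i)·tanφ'] / Σ W_i sinα_i, with Δl_i = b_i / cosα_i.
Slice 1: Δl = 2.2/cos(-8.3°) = 2.223 m; N'_1 = 46·cos(-8.3°) − 8·2.223 = 27.7; c'Δl = 8.00; W sinα = -6.6
Slice 2: Δl = 2.9/cos15.9° = 3.015 m; N'_2 = 120·cos15.9° − 20·3.015 = 55.1; c'Δl = 10.86; W sinα = 32.9
Slice 3: Δl = 1.7/cos40.6° = 2.239 m; N'_3 = 30·cos40.6° − 1·2.239 = 20.5; c'Δl = 8.06; W sinα = 19.5
Σc'Δl = 26.9 kN/m; ΣN' = 103.4 kN/m; ΣW sinα = 45.8 kN/m
Resisting = 26.9 + 103.4·tan27.8° = 26.9 + 54.5 = 81.4 kN/m
FS = 81.4 / 45.8 = 1.779

FS = 1.78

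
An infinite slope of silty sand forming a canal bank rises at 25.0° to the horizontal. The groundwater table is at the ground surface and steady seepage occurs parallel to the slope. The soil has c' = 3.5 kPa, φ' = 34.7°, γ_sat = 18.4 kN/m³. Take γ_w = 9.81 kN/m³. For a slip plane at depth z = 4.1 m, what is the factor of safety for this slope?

FS = 0.81

With seepage parallel to the slope and the water table at the surface, the effective normal stress on the slip plane uses the buoyant unit weight γ' = γ_sat − γ_w while the driving shear stress uses γ_sat:
FS = [c' + γ' z cos²β tanφ'] / [γ_sat z sinβ cosβ]
γ' = 18.4 − 9.81 = 8.59 kN/m³
Numerator = 3.5 + 8.59·4.1·cos²25.0°·tan34.7° = 3.5 + 8.59·4.1·0.8214·0.6924 = 23.531 kPa
Denominator = 18.4·4.1·sin25.0°·cos25.0° = 18.4·4.1·0.4226·0.9063 = 28.895 kPa
FS = 23.531 / 28.895 = 0.814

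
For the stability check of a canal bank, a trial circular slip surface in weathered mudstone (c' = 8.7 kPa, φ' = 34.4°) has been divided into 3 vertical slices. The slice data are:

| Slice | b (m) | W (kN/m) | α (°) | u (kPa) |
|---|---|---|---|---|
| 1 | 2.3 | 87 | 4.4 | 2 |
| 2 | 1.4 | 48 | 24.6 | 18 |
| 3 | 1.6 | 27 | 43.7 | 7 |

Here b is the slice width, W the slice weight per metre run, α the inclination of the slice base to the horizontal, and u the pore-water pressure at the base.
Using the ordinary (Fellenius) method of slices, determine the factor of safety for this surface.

FS = 2.71

Ordinary method of slices: FS = Σ[c'·Δl_i + (W_i cosα_i − u_i·Δl_i)·tanφ'] / Σ W_i sinα_i, with Δl_i = b_i / cosα_i.
Slice 1: Δl = 2.3/cos4.4° = 2.307 m; N'_1 = 87·cos4.4° − 2·2.307 = 82.1; c'Δl = 20.07; W sinα = 6.7
Slice 2: Δl = 1.4/cos24.6° = 1.540 m; N'_2 = 48·cos24.6° − 18·1.540 = 15.9; c'Δl = 13.40; W sinα = 20.0
Slice 3: Δl = 1.6/cos43.7° = 2.213 m; N'_3 = 27·cos43.7° − 7·2.213 = 4.0; c'Δl = 19.25; W sinα = 18.7
Σc'Δl = 52.7 kN/m; ΣN' = 102.1 kN/m; ΣW sinα = 45.3 kN/m
Resisting = 52.7 + 102.1·tan34.4° = 52.7 + 69.9 = 122.6 kN/m
FS = 122.6 / 45.3 = 2.706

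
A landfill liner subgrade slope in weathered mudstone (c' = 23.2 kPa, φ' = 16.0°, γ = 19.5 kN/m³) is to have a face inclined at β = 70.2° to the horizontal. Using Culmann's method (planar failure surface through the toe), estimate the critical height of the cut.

Culmann's analysis gives the critical failure plane at α_cr = (β + φ')/2 = (70.2 + 16.0)/2 = 43.1°, and the critical height
H_c = (4c'/γ) · sinβ cosφ' / [1 − cos(β − φ')]
    = (4·23.2/19.5) · sin70.2°·cos16.0° / [1 − cos(54.2°)]
    = 4.759 · 0.9409·0.9613 / [1 − 0.5850]
    = 4.759 · 0.9044 / 0.4150
    = 10.37 m

H_c = 10.37 m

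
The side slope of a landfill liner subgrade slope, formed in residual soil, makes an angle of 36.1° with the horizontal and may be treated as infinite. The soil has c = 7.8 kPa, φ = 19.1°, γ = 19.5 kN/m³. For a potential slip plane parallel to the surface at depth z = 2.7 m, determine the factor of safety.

FS = 0.79

For an infinite slope with a slip plane parallel to the surface (no pore pressure): FS = [c + γz cos²β tanφ] / [γz sinβ cosβ].
γz = 19.5·2.7 = 52.65 kN/m²
Numerator = 7.8 + 52.65·cos²36.1°·tan19.1° = 7.8 + 52.65·0.6528·0.3463 = 19.703 kPa
Denominator = 52.65·sin36.1°·cos36.1° = 52.65·0.5892·0.8080 = 25.065 kPa
FS = 19.703 / 25.065 = 0.786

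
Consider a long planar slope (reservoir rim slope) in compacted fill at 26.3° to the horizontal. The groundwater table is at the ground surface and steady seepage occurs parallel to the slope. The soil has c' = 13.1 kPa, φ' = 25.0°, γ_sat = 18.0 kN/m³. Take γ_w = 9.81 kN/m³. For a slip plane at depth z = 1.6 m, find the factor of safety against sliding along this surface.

With seepage parallel to the slope and the water table at the surface, the effective normal stress on the slip plane uses the buoyant unit weight γ' = γ_sat − γ_w while the driving shear stress uses γ_sat:
FS = [c' + γ' z cos²β tanφ'] / [γ_sat z sinβ cosβ]
γ' = 18.0 − 9.81 = 8.19 kN/m³
Numerator = 13.1 + 8.19·1.6·cos²26.3°·tan25.0° = 13.1 + 8.19·1.6·0.8037·0.4663 = 18.011 kPa
Denominator = 18.0·1.6·sin26.3°·cos26.3° = 18.0·1.6·0.4431·0.8965 = 11.440 kPa
FS = 18.011 / 11.440 = 1.574

FS = 1.57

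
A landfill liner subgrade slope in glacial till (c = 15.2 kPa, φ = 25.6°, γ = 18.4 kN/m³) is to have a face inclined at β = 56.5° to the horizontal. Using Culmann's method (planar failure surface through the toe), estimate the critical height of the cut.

Culmann's analysis gives the critical failure plane at α_cr = (β + φ)/2 = (56.5 + 25.6)/2 = 41.0°, and the critical height
H_c = (4c/γ) · sinβ cosφ / [1 − cos(β − φ)]
    = (4·15.2/18.4) · sin56.5°·cos25.6° / [1 − cos(30.9°)]
    = 3.304 · 0.8339·0.9018 / [1 − 0.8581]
    = 3.304 · 0.7520 / 0.1419
    = 17.51 m

H_c = 17.51 m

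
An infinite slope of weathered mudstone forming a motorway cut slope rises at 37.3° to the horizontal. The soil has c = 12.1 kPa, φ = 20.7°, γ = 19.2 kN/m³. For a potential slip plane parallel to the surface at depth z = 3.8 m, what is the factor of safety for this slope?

FS = 0.84

For an infinite slope with a slip plane parallel to the surface (no pore pressure): FS = [c + γz cos²β tanφ] / [γz sinβ cosβ].
γz = 19.2·3.8 = 72.96 kN/m²
Numerator = 12.1 + 72.96·cos²37.3°·tan20.7° = 12.1 + 72.96·0.6328·0.3779 = 29.545 kPa
Denominator = 72.96·sin37.3°·cos37.3° = 72.96·0.6060·0.7955 = 35.170 kPa
FS = 29.545 / 35.170 = 0.840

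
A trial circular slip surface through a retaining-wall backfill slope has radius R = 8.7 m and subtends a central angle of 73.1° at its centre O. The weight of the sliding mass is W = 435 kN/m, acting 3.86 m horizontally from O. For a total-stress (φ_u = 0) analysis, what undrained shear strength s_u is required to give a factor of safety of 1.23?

FS = s_u·L_a·R / (W·d), so s_u = FS·W·d / (L_a·R).
Arc length L_a = R·θ = 8.7·(73.1°·π/180) = 8.7·1.2758 = 11.10 m
s_u = 1.23·435·3.86 / (11.10·8.7) = 2065.3 / 96.57 = 21.39 kPa

s_u = 21.4 kPa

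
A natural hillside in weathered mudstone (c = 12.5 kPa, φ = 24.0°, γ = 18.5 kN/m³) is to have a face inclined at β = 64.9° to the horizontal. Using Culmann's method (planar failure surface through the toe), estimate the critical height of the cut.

Culmann's analysis gives the critical failure plane at α_cr = (β + φ)/2 = (64.9 + 24.0)/2 = 44.5°, and the critical height
H_c = (4c/γ) · sinβ cosφ / [1 − cos(β − φ)]
    = (4·12.5/18.5) · sin64.9°·cos24.0° / [1 − cos(40.9°)]
    = 2.703 · 0.9056·0.9135 / [1 − 0.7559]
    = 2.703 · 0.8273 / 0.2441
    = 9.16 m

H_c = 9.16 m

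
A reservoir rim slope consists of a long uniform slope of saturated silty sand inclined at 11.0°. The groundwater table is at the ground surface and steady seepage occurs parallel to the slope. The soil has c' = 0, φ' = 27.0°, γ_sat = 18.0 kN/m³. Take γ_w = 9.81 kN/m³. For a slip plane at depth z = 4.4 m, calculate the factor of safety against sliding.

FS = 1.19

With seepage parallel to the slope and the water table at the surface, the effective normal stress on the slip plane uses the buoyant unit weight γ' = γ_sat − γ_w while the driving shear stress uses γ_sat:
FS = [c' + γ' z cos²β tanφ'] / [γ_sat z sinβ cosβ]
(For c' = 0 this reduces to FS = (γ'/γ_sat)·tanφ'/tanβ.)
γ' = 18.0 − 9.81 = 8.19 kN/m³
Numerator = 0.0 + 8.19·4.4·cos²11.0°·tan27.0° = 0.0 + 8.19·4.4·0.9636·0.5095 = 17.693 kPa
Denominator = 18.0·4.4·sin11.0°·cos11.0° = 18.0·4.4·0.1908·0.9816 = 14.834 kPa
FS = 17.693 / 14.834 = 1.193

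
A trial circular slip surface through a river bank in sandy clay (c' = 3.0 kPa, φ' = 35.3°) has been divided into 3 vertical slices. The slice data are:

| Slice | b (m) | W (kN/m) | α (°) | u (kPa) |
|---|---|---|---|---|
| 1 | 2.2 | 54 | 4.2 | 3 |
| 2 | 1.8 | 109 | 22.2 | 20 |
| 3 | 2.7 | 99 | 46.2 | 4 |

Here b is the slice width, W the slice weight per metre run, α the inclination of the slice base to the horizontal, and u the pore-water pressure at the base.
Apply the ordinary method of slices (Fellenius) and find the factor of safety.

Ordinary method of slices: FS = Σ[c'·Δl_i + (W_i cosα_i − u_i·Δl_i)·tanφ'] / Σ W_i sinα_i, with Δl_i = b_i / cosα_i.
Slice 1: Δl = 2.2/cos4.2° = 2.206 m; N'_1 = 54·cos4.2° − 3·2.206 = 47.2; c'Δl = 6.62; W sinα = 4.0
Slice 2: Δl = 1.8/cos22.2° = 1.944 m; N'_2 = 109·cos22.2° − 20·1.944 = 62.0; c'Δl = 5.83; W sinα = 41.2
Slice 3: Δl = 2.7/cos46.2° = 3.901 m; N'_3 = 99·cos46.2° − 4·3.901 = 52.9; c'Δl = 11.70; W sinα = 71.5
Σc'Δl = 24.2 kN/m; ΣN' = 162.2 kN/m; ΣW sinα = 116.6 kN/m
Resisting = 24.2 + 162.2·tan35.3° = 24.2 + 114.8 = 139.0 kN/m
FS = 139.0 / 116.6 = 1.192

FS = 1.19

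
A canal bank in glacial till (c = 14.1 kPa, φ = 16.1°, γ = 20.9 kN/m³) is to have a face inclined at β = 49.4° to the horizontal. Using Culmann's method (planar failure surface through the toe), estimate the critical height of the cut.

H_c = 11.99 m

Culmann's analysis gives the critical failure plane at α_cr = (β + φ)/2 = (49.4 + 16.1)/2 = 32.8°, and the critical height
H_c = (4c/γ) · sinβ cosφ / [1 − cos(β − φ)]
    = (4·14.1/20.9) · sin49.4°·cos16.1° / [1 − cos(33.3°)]
    = 2.699 · 0.7593·0.9608 / [1 − 0.8358]
    = 2.699 · 0.7295 / 0.1642
    = 11.99 m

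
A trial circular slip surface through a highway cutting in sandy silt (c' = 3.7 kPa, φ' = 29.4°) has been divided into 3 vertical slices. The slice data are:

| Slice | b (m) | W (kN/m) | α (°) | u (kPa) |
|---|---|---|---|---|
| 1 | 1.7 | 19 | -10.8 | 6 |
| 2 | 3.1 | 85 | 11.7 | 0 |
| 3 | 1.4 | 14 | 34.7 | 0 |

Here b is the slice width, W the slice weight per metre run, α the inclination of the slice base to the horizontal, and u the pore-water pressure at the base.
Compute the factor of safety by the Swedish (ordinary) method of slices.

FS = 3.81

Ordinary method of slices: FS = Σ[c'·Δl_i + (W_i cosα_i − u_i·Δl_i)·tanφ'] / Σ W_i sinα_i, with Δl_i = b_i / cosα_i.
Slice 1: Δl = 1.7/cos(-10.8°) = 1.731 m; N'_1 = 19·cos(-10.8°) − 6·1.731 = 8.3; c'Δl = 6.40; W sinα = -3.6
Slice 2: Δl = 3.1/cos11.7° = 3.166 m; N'_2 = 85·cos11.7° − 0·3.166 = 83.2; c'Δl = 11.71; W sinα = 17.2
Slice 3: Δl = 1.4/cos34.7° = 1.703 m; N'_3 = 14·cos34.7° − 0·1.703 = 11.5; c'Δl = 6.30; W sinα = 8.0
Σc'Δl = 24.4 kN/m; ΣN' = 103.0 kN/m; ΣW sinα = 21.6 kN/m
Resisting = 24.4 + 103.0·tan29.4° = 24.4 + 58.1 = 82.5 kN/m
FS = 82.5 / 21.6 = 3.810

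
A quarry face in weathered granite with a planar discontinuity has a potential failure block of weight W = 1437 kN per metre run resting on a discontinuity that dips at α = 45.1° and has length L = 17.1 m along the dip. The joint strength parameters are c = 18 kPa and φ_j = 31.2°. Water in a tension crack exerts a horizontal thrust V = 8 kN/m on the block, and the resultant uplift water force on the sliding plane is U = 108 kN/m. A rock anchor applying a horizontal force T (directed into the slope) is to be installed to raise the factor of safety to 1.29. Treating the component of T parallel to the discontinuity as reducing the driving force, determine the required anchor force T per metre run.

T = 349 kN/m

Resolving forces along and normal to the sliding plane, with the horizontal anchor force T adding T·sinα to the effective normal force and T·cosα acting up the plane against the driving force:
FS = [cL + (W cosα − U − V sinα + T sinα) tanφ_j] / [W sinα + V cosα − T cosα]
Without the anchor: N' = 900.7 kN/m, driving T_d = 1023.5 kN/m, resisting R = 18·17.1 + 900.7·tan31.2° = 853.3 kN/m, FS = 0.83.
Setting FS = 1.29 and solving for T:
1.29·(1023.5 − T cos45.1°) = 853.3 + T sin45.1°·tan31.2°
T·(sin45.1°·tan31.2° + 1.29·cos45.1°) = 1.29·1023.5 − 853.3
T·(0.7083·0.6056 + 1.29·0.7059) = 1320.4 − 853.3 = 467.1
T·1.3396 = 467.1
T = 348.7 kN/m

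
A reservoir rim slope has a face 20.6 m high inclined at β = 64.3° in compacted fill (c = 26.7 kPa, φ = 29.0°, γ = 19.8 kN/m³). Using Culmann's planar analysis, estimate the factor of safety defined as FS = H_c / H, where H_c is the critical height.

H_c = (4c/γ) · sinβ cosφ / [1 − cos(β − φ)]
    = (4·26.7/19.8) · sin64.3°·cos29.0° / [1 − cos35.3°]
    = 5.394 · 0.7881 / 0.1839 = 23.12 m
FS = H_c / H = 23.12 / 20.6 = 1.122

FS = 1.12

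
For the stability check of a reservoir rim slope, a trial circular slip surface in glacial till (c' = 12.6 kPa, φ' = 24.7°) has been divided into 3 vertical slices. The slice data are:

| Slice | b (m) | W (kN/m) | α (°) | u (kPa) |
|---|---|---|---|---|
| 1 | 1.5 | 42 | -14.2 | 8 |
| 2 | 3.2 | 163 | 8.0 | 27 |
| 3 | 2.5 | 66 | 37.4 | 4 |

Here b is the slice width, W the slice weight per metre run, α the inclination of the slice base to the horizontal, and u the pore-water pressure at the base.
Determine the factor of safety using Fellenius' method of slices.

FS = 3.15

Ordinary method of slices: FS = Σ[c'·Δl_i + (W_i cosα_i − u_i·Δl_i)·tanφ'] / Σ W_i sinα_i, with Δl_i = b_i / cosα_i.
Slice 1: Δl = 1.5/cos(-14.2°) = 1.547 m; N'_1 = 42·cos(-14.2°) − 8·1.547 = 28.3; c'Δl = 19.50; W sinα = -10.3
Slice 2: Δl = 3.2/cos8.0° = 3.231 m; N'_2 = 163·cos8.0° − 27·3.231 = 74.2; c'Δl = 40.72; W sinα = 22.7
Slice 3: Δl = 2.5/cos37.4° = 3.147 m; N'_3 = 66·cos37.4° − 4·3.147 = 39.8; c'Δl = 39.65; W sinα = 40.1
Σc'Δl = 99.9 kN/m; ΣN' = 142.3 kN/m; ΣW sinα = 52.5 kN/m
Resisting = 99.9 + 142.3·tan24.7° = 99.9 + 65.5 = 165.3 kN/m
FS = 165.3 / 52.5 = 3.151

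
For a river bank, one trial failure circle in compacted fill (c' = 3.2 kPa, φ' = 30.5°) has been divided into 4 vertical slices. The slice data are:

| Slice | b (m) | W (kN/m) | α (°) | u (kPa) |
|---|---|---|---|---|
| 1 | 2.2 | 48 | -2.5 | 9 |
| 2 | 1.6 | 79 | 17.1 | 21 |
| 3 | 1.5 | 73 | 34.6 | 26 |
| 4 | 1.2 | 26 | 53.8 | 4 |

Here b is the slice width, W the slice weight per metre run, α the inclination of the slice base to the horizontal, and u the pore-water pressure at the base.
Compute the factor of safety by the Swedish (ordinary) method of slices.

Ordinary method of slices: FS = Σ[c'·Δl_i + (W_i cosα_i − u_i·Δl_i)·tanφ'] / Σ W_i sinα_i, with Δl_i = b_i / cosα_i.
Slice 1: Δl = 2.2/cos(-2.5°) = 2.202 m; N'_1 = 48·cos(-2.5°) − 9·2.202 = 28.1; c'Δl = 7.05; W sinα = -2.1
Slice 2: Δl = 1.6/cos17.1° = 1.674 m; N'_2 = 79·cos17.1° − 21·1.674 = 40.4; c'Δl = 5.36; W sinα = 23.2
Slice 3: Δl = 1.5/cos34.6° = 1.822 m; N'_3 = 73·cos34.6° − 26·1.822 = 12.7; c'Δl = 5.83; W sinα = 41.5
Slice 4: Δl = 1.2/cos53.8° = 2.032 m; N'_4 = 26·cos53.8° − 4·2.032 = 7.2; c'Δl = 6.50; W sinα = 21.0
Σc'Δl = 24.7 kN/m; ΣN' = 88.4 kN/m; ΣW sinα = 83.6 kN/m
Resisting = 24.7 + 88.4·tan30.5° = 24.7 + 52.1 = 76.8 kN/m
FS = 76.8 / 83.6 = 0.919

FS = 0.92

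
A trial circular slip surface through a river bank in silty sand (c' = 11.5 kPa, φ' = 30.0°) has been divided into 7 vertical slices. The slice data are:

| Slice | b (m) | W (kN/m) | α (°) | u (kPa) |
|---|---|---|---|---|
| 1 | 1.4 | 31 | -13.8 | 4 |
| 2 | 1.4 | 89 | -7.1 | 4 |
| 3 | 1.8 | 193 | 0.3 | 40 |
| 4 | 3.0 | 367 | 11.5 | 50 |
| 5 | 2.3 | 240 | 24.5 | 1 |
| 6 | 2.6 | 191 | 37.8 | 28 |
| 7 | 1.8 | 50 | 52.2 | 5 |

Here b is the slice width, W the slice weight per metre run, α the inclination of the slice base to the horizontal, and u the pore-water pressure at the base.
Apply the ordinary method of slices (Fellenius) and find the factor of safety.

FS = 1.95

Ordinary method of slices: FS = Σ[c'·Δl_i + (W_i cosα_i − u_i·Δl_i)·tanφ'] / Σ W_i sinα_i, with Δl_i = b_i / cosα_i.
Slice 1: Δl = 1.4/cos(-13.8°) = 1.442 m; N'_1 = 31·cos(-13.8°) − 4·1.442 = 24.3; c'Δl = 16.58; W sinα = -7.4
Slice 2: Δl = 1.4/cos(-7.1°) = 1.411 m; N'_2 = 89·cos(-7.1°) − 4·1.411 = 82.7; c'Δl = 16.22; W sinα = -11.0
Slice 3: Δl = 1.8/cos0.3° = 1.800 m; N'_3 = 193·cos0.3° − 40·1.800 = 121.0; c'Δl = 20.70; W sinα = 1.0
Slice 4: Δl = 3.0/cos11.5° = 3.061 m; N'_4 = 367·cos11.5° − 50·3.061 = 206.6; c'Δl = 35.21; W sinα = 73.2
Slice 5: Δl = 2.3/cos24.5° = 2.528 m; N'_5 = 240·cos24.5° − 1·2.528 = 215.9; c'Δl = 29.07; W sinα = 99.5
Slice 6: Δl = 2.6/cos37.8° = 3.290 m; N'_6 = 191·cos37.8° − 28·3.290 = 58.8; c'Δl = 37.84; W sinα = 117.1
Slice 7: Δl = 1.8/cos52.2° = 2.937 m; N'_7 = 50·cos52.2° − 5·2.937 = 16.0; c'Δl = 33.77; W sinα = 39.5
Σc'Δl = 189.4 kN/m; ΣN' = 725.2 kN/m; ΣW sinα = 311.9 kN/m
Resisting = 189.4 + 725.2·tan30.0° = 189.4 + 418.7 = 608.1 kN/m
FS = 608.1 / 311.9 = 1.950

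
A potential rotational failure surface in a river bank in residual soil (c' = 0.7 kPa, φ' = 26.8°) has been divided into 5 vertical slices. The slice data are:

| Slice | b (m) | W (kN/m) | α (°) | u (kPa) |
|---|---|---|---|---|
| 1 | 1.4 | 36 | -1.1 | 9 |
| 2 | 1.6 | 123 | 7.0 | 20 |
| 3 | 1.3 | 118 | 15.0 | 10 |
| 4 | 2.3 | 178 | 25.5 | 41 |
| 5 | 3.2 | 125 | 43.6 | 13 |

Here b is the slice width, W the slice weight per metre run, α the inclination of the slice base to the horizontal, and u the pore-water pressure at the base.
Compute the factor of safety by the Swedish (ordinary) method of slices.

Ordinary method of slices: FS = Σ[c'·Δl_i + (W_i cosα_i − u_i·Δl_i)·tanφ'] / Σ W_i sinα_i, with Δl_i = b_i / cosα_i.
Slice 1: Δl = 1.4/cos(-1.1°) = 1.400 m; N'_1 = 36·cos(-1.1°) − 9·1.400 = 23.4; c'Δl = 0.98; W sinα = -0.7
Slice 2: Δl = 1.6/cos7.0° = 1.612 m; N'_2 = 123·cos7.0° − 20·1.612 = 89.8; c'Δl = 1.13; W sinα = 15.0
Slice 3: Δl = 1.3/cos15.0° = 1.346 m; N'_3 = 118·cos15.0° − 10·1.346 = 100.5; c'Δl = 0.94; W sinα = 30.5
Slice 4: Δl = 2.3/cos25.5° = 2.548 m; N'_4 = 178·cos25.5° − 41·2.548 = 56.2; c'Δl = 1.78; W sinα = 76.6
Slice 5: Δl = 3.2/cos43.6° = 4.419 m; N'_5 = 125·cos43.6° − 13·4.419 = 33.1; c'Δl = 3.09; W sinα = 86.2
Σc'Δl = 7.9 kN/m; ΣN' = 303.0 kN/m; ΣW sinα = 207.7 kN/m
Resisting = 7.9 + 303.0·tan26.8° = 7.9 + 153.1 = 161.0 kN/m
FS = 161.0 / 207.7 = 0.775

FS = 0.78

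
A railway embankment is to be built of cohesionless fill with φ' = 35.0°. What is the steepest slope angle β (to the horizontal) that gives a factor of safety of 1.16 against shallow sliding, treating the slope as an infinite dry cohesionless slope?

For an infinite dry cohesionless slope FS = tanφ'/tanβ, so tanβ = tanφ' / FS.
tanβ = tan35.0° / 1.16 = 0.7002 / 1.16 = 0.6036
β = arctan(0.6036) = 31.12°

β = 31.1°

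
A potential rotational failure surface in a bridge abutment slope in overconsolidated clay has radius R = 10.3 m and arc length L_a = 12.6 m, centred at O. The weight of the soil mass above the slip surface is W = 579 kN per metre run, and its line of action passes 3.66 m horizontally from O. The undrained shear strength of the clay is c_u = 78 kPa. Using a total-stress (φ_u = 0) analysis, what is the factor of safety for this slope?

Taking moments about the centre O, the resisting moment is provided by the undrained shear strength acting along the arc:
M_R = c_u·L_a·R = 78·12.60·10.3 = 10122.8 kN·m/m
M_D = W·d = 579·3.66 = 2119.1 kN·m/m
FS = M_R / M_D = 10122.8 / 2119.1 = 4.777

FS = 4.78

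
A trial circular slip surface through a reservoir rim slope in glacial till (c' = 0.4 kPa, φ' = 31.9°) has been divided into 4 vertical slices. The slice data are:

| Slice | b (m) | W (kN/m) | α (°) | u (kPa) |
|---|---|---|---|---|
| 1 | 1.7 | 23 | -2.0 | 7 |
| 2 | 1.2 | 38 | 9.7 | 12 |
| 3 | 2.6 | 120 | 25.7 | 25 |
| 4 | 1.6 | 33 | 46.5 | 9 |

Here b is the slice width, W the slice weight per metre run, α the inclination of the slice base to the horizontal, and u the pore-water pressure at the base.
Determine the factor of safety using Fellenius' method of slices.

FS = 0.59

Ordinary method of slices: FS = Σ[c'·Δl_i + (W_i cosα_i − u_i·Δl_i)·tanφ'] / Σ W_i sinα_i, with Δl_i = b_i / cosα_i.
Slice 1: Δl = 1.7/cos(-2.0°) = 1.701 m; N'_1 = 23·cos(-2.0°) − 7·1.701 = 11.1; c'Δl = 0.68; W sinα = -0.8
Slice 2: Δl = 1.2/cos9.7° = 1.217 m; N'_2 = 38·cos9.7° − 12·1.217 = 22.8; c'Δl = 0.49; W sinα = 6.4
Slice 3: Δl = 2.6/cos25.7° = 2.885 m; N'_3 = 120·cos25.7° − 25·2.885 = 36.0; c'Δl = 1.15; W sinα = 52.0
Slice 4: Δl = 1.6/cos46.5° = 2.324 m; N'_4 = 33·cos46.5° − 9·2.324 = 1.8; c'Δl = 0.93; W sinα = 23.9
Σc'Δl = 3.3 kN/m; ΣN' = 71.7 kN/m; ΣW sinα = 81.6 kN/m
Resisting = 3.3 + 71.7·tan31.9° = 3.3 + 44.6 = 47.9 kN/m
FS = 47.9 / 81.6 = 0.587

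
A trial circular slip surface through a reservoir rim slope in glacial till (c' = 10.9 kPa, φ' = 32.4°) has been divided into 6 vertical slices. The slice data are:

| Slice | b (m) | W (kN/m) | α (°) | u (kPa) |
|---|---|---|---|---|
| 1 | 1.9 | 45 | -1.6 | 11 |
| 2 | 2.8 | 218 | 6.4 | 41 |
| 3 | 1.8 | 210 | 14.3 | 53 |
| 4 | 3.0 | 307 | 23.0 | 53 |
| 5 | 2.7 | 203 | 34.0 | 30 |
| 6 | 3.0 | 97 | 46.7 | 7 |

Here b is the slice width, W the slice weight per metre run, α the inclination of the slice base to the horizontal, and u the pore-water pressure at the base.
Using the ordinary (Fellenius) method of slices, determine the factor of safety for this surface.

Ordinary method of slices: FS = Σ[c'·Δl_i + (W_i cosα_i − u_i·Δl_i)·tanφ'] / Σ W_i sinα_i, with Δl_i = b_i / cosα_i.
Slice 1: Δl = 1.9/cos(-1.6°) = 1.901 m; N'_1 = 45·cos(-1.6°) − 11·1.901 = 24.1; c'Δl = 20.72; W sinα = -1.3
Slice 2: Δl = 2.8/cos6.4° = 2.818 m; N'_2 = 218·cos6.4° − 41·2.818 = 101.1; c'Δl = 30.71; W sinα = 24.3
Slice 3: Δl = 1.8/cos14.3° = 1.858 m; N'_3 = 210·cos14.3° − 53·1.858 = 105.0; c'Δl = 20.25; W sinα = 51.9
Slice 4: Δl = 3.0/cos23.0° = 3.259 m; N'_4 = 307·cos23.0° − 53·3.259 = 109.9; c'Δl = 35.52; W sinα = 120.0
Slice 5: Δl = 2.7/cos34.0° = 3.257 m; N'_5 = 203·cos34.0° − 30·3.257 = 70.6; c'Δl = 35.50; W sinα = 113.5
Slice 6: Δl = 3.0/cos46.7° = 4.374 m; N'_6 = 97·cos46.7° − 7·4.374 = 35.9; c'Δl = 47.68; W sinα = 70.6
Σc'Δl = 190.4 kN/m; ΣN' = 446.6 kN/m; ΣW sinα = 379.0 kN/m
Resisting = 190.4 + 446.6·tan32.4° = 190.4 + 283.4 = 473.8 kN/m
FS = 473.8 / 379.0 = 1.250

FS = 1.25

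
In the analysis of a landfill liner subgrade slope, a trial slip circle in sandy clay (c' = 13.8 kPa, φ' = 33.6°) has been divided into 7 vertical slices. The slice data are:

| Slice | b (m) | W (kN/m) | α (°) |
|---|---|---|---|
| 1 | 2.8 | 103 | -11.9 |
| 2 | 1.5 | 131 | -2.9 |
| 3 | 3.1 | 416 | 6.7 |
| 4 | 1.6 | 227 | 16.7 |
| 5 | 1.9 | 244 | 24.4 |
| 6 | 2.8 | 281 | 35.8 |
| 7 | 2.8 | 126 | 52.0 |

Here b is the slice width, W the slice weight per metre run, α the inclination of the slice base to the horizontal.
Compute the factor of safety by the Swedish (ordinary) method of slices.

FS = 2.64

Ordinary method of slices: FS = Σ[c'·Δl_i + (W_i cosα_i)·tanφ'] / Σ W_i sinα_i, with Δl_i = b_i / cosα_i.
Slice 1: Δl = 2.8/cos(-11.9°) = 2.861 m; N'_1 = 103·cos(-11.9°) = 100.8; c'Δl = 39.49; W sinα = -21.2
Slice 2: Δl = 1.5/cos(-2.9°) = 1.502 m; N'_2 = 131·cos(-2.9°) = 130.8; c'Δl = 20.73; W sinα = -6.6
Slice 3: Δl = 3.1/cos6.7° = 3.121 m; N'_3 = 416·cos6.7° = 413.2; c'Δl = 43.07; W sinα = 48.5
Slice 4: Δl = 1.6/cos16.7° = 1.670 m; N'_4 = 227·cos16.7° = 217.4; c'Δl = 23.05; W sinα = 65.2
Slice 5: Δl = 1.9/cos24.4° = 2.086 m; N'_5 = 244·cos24.4° = 222.2; c'Δl = 28.79; W sinα = 100.8
Slice 6: Δl = 2.8/cos35.8° = 3.452 m; N'_6 = 281·cos35.8° = 227.9; c'Δl = 47.64; W sinα = 164.4
Slice 7: Δl = 2.8/cos52.0° = 4.548 m; N'_7 = 126·cos52.0° = 77.6; c'Δl = 62.76; W sinα = 99.3
Σc'Δl = 265.5 kN/m; ΣN' = 1389.9 kN/m; ΣW sinα = 450.4 kN/m
Resisting = 265.5 + 1389.9·tan33.6° = 265.5 + 923.4 = 1189.0 kN/m
FS = 1189.0 / 450.4 = 2.640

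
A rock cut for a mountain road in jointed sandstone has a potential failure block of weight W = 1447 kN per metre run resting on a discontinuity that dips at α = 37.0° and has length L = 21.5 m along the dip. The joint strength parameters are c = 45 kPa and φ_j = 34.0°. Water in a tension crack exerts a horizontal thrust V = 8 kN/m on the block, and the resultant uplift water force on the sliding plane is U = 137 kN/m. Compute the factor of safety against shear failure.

FS = 1.88

Resolving the block weight along and normal to the plane and applying the Mohr–Coulomb strength on the joint:
N' = W cosα − U − V sinα = 1447·cos37.0° − 137 − 8·sin37.0° = 1013.8 kN/m
Driving force T = W sinα + V cosα = 1447·sin37.0° + 8·cos37.0° = 877.2 kN/m
Resisting force R = c·L + N'·tanφ_j = 45·21.5 + 1013.8·tan34.0° = 967.5 + 683.8 = 1651.3 kN/m
FS = R / T = 1651.3 / 877.2 = 1.882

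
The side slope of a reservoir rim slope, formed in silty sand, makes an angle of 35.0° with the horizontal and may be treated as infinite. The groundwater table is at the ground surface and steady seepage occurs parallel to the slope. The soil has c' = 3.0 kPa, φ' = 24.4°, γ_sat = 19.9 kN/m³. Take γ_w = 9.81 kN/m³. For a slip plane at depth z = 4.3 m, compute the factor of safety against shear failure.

With seepage parallel to the slope and the water table at the surface, the effective normal stress on the slip plane uses the buoyant unit weight γ' = γ_sat − γ_w while the driving shear stress uses γ_sat:
FS = [c' + γ' z cos²β tanφ'] / [γ_sat z sinβ cosβ]
γ' = 19.9 − 9.81 = 10.09 kN/m³
Numerator = 3.0 + 10.09·4.3·cos²35.0°·tan24.4° = 3.0 + 10.09·4.3·0.6710·0.4536 = 16.206 kPa
Denominator = 19.9·4.3·sin35.0°·cos35.0° = 19.9·4.3·0.5736·0.8192 = 40.205 kPa
FS = 16.206 / 40.205 = 0.403

FS = 0.40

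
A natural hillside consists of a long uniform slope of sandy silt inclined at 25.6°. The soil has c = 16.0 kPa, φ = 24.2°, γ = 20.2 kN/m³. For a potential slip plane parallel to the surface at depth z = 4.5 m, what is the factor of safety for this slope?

For an infinite slope with a slip plane parallel to the surface (no pore pressure): FS = [c + γz cos²β tanφ] / [γz sinβ cosβ].
γz = 20.2·4.5 = 90.90 kN/m²
Numerator = 16.0 + 90.90·cos²25.6°·tan24.2° = 16.0 + 90.90·0.8133·0.4494 = 49.225 kPa
Denominator = 90.90·sin25.6°·cos25.6° = 90.90·0.4321·0.9018 = 35.421 kPa
FS = 49.225 / 35.421 = 1.390

FS = 1.39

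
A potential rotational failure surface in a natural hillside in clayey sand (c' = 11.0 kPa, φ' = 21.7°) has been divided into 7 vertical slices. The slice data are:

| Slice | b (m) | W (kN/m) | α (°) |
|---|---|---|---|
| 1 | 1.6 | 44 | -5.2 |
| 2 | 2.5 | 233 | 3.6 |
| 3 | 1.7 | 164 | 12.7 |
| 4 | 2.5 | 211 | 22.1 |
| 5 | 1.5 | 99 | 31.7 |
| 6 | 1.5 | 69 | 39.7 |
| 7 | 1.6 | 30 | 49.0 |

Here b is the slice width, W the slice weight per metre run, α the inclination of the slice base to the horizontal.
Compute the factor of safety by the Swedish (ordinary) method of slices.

Ordinary method of slices: FS = Σ[c'·Δl_i + (W_i cosα_i)·tanφ'] / Σ W_i sinα_i, with Δl_i = b_i / cosα_i.
Slice 1: Δl = 1.6/cos(-5.2°) = 1.607 m; N'_1 = 44·cos(-5.2°) = 43.8; c'Δl = 17.67; W sinα = -4.0
Slice 2: Δl = 2.5/cos3.6° = 2.505 m; N'_2 = 233·cos3.6° = 232.5; c'Δl = 27.55; W sinα = 14.6
Slice 3: Δl = 1.7/cos12.7° = 1.743 m; N'_3 = 164·cos12.7° = 160.0; c'Δl = 19.17; W sinα = 36.1
Slice 4: Δl = 2.5/cos22.1° = 2.698 m; N'_4 = 211·cos22.1° = 195.5; c'Δl = 29.68; W sinα = 79.4
Slice 5: Δl = 1.5/cos31.7° = 1.763 m; N'_5 = 99·cos31.7° = 84.2; c'Δl = 19.39; W sinα = 52.0
Slice 6: Δl = 1.5/cos39.7° = 1.950 m; N'_6 = 69·cos39.7° = 53.1; c'Δl = 21.45; W sinα = 44.1
Slice 7: Δl = 1.6/cos49.0° = 2.439 m; N'_7 = 30·cos49.0° = 19.7; c'Δl = 26.83; W sinα = 22.6
Σc'Δl = 161.7 kN/m; ΣN' = 788.8 kN/m; ΣW sinα = 244.8 kN/m
Resisting = 161.7 + 788.8·tan21.7° = 161.7 + 313.9 = 475.7 kN/m
FS = 475.7 / 244.8 = 1.943

FS = 1.94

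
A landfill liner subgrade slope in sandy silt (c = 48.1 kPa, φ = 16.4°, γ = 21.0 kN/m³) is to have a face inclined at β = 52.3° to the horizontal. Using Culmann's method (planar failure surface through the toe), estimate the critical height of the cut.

H_c = 36.61 m

Culmann's analysis gives the critical failure plane at α_cr = (β + φ)/2 = (52.3 + 16.4)/2 = 34.3°, and the critical height
H_c = (4c/γ) · sinβ cosφ / [1 − cos(β − φ)]
    = (4·48.1/21.0) · sin52.3°·cos16.4° / [1 − cos(35.9°)]
    = 9.162 · 0.7912·0.9593 / [1 − 0.8100]
    = 9.162 · 0.7590 / 0.1900
    = 36.61 m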